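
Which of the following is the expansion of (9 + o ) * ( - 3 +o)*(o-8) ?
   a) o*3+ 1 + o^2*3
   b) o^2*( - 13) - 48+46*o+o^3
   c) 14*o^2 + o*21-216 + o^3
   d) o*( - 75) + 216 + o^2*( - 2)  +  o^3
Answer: d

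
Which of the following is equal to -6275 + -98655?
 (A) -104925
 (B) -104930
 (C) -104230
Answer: B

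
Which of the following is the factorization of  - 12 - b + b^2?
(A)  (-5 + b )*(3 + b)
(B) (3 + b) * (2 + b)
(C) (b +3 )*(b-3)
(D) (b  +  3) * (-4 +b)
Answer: D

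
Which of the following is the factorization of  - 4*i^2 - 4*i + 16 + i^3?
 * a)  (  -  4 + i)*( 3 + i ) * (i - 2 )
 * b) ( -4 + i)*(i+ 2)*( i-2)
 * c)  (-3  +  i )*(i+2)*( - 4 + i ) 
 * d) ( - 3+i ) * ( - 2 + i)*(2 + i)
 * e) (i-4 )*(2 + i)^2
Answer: b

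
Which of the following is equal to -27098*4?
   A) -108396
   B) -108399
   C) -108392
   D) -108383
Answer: C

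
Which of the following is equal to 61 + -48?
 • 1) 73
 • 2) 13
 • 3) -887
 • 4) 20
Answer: 2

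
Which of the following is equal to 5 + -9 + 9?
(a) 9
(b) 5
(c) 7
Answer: b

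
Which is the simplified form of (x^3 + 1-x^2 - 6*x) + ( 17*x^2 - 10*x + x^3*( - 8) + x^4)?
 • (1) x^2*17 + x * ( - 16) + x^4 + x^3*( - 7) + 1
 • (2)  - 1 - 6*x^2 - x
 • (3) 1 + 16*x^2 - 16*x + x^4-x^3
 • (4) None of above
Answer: 4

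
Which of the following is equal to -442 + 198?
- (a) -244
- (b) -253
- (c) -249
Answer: a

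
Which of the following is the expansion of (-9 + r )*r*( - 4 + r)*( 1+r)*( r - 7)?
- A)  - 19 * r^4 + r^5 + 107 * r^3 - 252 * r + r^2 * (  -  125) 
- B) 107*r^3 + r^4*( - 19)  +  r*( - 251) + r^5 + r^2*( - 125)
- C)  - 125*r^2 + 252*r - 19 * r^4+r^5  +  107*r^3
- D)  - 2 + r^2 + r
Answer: A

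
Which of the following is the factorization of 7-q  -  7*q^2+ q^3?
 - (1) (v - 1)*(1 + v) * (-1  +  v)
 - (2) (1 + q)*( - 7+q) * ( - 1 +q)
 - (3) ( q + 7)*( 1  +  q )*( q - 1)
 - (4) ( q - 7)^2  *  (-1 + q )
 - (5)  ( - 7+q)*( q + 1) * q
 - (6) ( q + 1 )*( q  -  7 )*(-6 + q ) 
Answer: 2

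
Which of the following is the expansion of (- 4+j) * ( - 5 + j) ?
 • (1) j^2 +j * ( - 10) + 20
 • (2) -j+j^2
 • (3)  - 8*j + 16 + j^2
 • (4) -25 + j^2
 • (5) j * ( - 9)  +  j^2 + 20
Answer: 5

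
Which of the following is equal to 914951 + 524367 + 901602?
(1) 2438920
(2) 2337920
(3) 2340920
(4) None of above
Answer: 3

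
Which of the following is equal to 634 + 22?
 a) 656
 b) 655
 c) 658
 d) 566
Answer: a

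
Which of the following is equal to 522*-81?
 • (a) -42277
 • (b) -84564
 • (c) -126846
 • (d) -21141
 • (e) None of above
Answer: e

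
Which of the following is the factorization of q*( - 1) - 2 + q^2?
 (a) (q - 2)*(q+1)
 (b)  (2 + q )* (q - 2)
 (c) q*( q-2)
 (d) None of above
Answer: a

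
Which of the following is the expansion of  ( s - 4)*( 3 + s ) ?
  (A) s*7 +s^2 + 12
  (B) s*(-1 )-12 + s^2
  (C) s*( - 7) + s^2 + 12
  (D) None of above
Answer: B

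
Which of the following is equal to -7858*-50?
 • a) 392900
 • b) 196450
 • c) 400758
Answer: a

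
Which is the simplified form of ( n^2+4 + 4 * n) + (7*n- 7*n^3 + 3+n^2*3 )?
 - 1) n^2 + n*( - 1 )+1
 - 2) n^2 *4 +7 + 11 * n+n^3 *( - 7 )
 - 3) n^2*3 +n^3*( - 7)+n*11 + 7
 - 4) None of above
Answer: 2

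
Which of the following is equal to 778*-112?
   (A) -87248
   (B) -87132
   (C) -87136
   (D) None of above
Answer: C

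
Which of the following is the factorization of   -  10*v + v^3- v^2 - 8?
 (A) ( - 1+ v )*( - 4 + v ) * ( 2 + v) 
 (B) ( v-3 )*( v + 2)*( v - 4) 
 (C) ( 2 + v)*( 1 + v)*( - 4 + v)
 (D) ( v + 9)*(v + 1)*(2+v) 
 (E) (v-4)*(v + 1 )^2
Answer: C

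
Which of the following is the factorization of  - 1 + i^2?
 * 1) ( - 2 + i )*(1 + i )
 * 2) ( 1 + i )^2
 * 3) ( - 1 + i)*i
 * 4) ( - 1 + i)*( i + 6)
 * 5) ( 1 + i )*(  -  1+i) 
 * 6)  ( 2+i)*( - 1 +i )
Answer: 5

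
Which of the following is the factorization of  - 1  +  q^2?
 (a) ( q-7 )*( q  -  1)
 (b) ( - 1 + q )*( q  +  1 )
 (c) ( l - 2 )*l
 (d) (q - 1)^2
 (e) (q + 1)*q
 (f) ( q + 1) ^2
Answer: b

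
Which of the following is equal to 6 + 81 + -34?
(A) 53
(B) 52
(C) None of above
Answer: A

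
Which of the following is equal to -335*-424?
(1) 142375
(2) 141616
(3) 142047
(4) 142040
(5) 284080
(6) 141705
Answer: 4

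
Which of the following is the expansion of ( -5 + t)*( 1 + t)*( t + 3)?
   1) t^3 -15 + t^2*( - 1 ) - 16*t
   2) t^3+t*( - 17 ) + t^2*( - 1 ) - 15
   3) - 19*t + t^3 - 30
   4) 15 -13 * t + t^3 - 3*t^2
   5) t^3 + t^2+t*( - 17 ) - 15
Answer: 2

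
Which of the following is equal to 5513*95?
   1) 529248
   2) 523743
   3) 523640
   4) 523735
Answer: 4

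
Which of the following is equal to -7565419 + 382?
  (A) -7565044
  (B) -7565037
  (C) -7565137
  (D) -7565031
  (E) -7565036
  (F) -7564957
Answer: B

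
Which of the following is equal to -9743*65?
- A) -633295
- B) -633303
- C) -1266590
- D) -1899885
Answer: A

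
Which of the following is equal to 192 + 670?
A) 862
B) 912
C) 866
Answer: A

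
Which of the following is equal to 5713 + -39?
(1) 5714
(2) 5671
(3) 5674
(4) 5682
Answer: 3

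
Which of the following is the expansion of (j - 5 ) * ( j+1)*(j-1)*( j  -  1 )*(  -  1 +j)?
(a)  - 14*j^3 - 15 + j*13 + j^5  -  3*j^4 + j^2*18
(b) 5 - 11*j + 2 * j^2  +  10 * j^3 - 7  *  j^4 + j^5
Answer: b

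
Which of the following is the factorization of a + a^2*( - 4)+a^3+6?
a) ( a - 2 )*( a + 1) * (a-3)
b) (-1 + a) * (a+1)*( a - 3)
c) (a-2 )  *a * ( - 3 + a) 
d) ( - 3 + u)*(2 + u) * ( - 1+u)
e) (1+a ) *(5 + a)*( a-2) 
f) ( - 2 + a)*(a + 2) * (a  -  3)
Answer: a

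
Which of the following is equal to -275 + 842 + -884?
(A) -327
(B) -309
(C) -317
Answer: C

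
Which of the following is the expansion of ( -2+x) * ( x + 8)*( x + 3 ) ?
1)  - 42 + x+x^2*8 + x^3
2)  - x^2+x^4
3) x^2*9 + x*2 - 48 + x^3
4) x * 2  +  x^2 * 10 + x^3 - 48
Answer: 3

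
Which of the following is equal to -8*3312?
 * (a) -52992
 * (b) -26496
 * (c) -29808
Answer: b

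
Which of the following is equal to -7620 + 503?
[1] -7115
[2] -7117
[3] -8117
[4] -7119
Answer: 2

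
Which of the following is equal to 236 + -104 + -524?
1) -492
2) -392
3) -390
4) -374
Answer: 2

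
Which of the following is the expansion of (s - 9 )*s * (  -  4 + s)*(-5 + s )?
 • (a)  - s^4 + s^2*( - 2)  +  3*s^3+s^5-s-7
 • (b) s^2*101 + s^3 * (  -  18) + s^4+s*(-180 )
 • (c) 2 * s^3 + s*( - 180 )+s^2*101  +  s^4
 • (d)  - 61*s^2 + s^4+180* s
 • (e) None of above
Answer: b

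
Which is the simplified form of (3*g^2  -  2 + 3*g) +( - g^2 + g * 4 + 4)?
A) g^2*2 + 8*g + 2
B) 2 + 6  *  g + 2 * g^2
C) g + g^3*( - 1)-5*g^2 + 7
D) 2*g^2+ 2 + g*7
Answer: D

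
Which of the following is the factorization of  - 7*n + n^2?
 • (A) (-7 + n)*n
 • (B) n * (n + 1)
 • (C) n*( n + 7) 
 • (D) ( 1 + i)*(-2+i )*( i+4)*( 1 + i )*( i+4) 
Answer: A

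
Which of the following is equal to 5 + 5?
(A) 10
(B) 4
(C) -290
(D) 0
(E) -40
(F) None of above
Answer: A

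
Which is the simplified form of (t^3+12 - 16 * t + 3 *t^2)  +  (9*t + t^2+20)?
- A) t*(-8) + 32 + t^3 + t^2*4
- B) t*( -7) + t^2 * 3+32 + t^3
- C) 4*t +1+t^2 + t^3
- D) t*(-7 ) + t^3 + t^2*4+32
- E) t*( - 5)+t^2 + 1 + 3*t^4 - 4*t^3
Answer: D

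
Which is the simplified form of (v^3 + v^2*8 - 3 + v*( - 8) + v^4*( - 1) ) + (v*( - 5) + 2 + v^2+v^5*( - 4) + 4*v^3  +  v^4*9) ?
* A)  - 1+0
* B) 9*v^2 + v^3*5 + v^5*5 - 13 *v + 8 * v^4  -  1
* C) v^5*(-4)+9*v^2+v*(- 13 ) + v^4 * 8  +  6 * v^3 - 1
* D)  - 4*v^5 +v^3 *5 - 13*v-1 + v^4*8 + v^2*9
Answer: D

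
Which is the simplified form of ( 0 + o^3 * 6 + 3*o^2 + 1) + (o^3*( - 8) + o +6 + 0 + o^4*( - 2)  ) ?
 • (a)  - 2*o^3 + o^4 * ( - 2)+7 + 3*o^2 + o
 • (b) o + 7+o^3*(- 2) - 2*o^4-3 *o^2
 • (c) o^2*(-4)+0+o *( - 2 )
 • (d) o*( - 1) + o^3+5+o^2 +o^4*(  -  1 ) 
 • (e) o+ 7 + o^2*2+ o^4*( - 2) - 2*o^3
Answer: a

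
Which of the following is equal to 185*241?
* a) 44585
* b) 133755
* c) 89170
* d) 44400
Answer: a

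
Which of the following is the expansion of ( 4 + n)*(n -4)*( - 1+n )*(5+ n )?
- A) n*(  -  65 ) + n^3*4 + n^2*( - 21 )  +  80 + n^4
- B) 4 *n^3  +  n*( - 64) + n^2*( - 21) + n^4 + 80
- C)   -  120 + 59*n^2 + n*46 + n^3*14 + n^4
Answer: B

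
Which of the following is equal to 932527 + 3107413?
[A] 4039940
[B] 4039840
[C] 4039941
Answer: A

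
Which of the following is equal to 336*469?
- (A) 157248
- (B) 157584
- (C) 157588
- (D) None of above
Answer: B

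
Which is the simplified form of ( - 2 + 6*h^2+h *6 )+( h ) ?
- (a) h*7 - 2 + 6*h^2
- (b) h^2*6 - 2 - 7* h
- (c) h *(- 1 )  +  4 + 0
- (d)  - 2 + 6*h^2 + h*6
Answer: a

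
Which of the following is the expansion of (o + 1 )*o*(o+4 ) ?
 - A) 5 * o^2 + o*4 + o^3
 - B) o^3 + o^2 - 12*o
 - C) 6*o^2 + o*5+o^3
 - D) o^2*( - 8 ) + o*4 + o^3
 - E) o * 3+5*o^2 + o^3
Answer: A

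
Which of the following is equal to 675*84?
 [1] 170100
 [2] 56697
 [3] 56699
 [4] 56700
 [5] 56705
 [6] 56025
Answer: 4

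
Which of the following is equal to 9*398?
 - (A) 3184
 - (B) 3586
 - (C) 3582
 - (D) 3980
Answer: C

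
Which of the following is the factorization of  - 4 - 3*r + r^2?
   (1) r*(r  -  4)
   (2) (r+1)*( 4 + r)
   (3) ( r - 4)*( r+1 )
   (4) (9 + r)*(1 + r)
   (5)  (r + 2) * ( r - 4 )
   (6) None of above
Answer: 3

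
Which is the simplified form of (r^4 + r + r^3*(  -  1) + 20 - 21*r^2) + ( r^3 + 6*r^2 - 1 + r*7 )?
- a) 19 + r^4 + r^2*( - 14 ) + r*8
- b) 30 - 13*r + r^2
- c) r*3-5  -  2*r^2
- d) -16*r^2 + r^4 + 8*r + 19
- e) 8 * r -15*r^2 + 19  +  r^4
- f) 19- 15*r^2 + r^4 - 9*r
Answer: e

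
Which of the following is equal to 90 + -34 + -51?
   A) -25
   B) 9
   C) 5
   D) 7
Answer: C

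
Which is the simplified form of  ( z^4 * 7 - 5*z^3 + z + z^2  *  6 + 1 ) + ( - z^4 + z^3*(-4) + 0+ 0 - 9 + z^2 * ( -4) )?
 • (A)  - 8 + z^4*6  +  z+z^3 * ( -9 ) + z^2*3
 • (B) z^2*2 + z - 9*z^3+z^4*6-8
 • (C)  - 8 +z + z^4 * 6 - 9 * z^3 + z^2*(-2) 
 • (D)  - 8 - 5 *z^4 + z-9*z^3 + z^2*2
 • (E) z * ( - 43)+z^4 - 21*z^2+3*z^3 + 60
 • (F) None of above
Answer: B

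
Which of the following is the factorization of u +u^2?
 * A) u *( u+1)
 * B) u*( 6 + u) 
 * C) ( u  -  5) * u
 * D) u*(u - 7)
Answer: A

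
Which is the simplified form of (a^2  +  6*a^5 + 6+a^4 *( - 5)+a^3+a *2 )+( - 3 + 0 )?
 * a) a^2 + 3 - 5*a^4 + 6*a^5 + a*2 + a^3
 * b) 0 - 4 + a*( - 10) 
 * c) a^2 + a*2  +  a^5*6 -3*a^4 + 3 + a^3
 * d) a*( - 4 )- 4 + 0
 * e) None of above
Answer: a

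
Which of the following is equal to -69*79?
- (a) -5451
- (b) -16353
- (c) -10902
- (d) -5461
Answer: a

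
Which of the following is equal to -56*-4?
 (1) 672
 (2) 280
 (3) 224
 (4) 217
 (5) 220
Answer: 3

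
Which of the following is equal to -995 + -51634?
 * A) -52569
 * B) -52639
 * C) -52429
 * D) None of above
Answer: D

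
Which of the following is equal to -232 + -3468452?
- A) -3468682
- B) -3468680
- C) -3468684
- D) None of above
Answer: C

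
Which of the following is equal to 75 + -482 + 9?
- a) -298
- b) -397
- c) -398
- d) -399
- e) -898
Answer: c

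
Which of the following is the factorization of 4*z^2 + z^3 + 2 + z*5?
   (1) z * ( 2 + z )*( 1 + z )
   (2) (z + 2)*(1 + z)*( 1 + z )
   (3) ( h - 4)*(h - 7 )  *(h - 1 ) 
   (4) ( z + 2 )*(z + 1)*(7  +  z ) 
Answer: 2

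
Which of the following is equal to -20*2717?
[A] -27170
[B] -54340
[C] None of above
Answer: B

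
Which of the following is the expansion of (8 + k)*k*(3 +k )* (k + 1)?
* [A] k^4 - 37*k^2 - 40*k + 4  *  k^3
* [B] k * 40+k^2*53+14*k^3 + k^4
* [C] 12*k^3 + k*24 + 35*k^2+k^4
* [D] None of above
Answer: C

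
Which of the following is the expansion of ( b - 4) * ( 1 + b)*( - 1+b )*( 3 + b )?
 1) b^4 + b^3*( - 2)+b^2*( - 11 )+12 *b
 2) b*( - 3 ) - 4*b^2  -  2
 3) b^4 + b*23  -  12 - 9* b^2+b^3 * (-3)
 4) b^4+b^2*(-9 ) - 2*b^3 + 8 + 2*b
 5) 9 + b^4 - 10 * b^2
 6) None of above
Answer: 6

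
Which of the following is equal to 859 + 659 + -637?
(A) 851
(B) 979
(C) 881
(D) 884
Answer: C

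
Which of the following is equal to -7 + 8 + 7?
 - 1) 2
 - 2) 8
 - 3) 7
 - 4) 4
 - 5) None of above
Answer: 2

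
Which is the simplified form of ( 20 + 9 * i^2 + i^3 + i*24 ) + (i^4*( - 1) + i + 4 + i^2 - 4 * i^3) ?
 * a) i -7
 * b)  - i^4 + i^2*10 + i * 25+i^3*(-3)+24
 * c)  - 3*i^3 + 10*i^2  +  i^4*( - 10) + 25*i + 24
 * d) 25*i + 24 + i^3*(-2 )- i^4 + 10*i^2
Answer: b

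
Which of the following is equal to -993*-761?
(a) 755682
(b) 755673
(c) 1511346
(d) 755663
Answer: b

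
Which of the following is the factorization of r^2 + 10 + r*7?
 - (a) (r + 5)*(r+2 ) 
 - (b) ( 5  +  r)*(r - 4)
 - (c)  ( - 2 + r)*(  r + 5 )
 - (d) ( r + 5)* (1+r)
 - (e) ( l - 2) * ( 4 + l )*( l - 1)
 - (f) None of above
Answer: a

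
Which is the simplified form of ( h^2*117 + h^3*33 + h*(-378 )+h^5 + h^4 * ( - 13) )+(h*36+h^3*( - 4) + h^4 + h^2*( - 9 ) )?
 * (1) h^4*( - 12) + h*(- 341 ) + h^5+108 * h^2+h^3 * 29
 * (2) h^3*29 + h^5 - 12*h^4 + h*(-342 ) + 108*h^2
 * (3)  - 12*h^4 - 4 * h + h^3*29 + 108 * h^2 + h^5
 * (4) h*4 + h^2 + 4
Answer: 2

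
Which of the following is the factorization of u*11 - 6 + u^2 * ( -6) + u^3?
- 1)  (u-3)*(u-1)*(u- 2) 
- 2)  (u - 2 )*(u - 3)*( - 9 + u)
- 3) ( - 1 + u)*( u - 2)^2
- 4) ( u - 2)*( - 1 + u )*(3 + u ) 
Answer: 1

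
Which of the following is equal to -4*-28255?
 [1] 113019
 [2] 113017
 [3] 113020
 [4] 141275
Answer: 3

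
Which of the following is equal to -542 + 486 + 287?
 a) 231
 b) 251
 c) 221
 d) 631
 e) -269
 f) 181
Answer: a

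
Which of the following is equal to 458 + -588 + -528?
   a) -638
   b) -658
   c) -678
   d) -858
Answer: b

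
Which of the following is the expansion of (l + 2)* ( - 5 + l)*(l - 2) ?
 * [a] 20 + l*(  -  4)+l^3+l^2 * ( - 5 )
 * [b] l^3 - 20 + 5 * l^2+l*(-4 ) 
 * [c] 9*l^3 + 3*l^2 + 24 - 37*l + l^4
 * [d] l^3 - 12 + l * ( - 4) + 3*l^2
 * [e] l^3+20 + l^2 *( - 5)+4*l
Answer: a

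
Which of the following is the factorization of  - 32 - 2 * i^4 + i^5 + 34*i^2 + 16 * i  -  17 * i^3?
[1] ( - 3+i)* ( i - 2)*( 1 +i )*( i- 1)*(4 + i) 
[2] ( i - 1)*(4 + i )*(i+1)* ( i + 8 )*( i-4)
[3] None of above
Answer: 3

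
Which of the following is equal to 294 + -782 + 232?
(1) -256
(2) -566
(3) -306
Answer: 1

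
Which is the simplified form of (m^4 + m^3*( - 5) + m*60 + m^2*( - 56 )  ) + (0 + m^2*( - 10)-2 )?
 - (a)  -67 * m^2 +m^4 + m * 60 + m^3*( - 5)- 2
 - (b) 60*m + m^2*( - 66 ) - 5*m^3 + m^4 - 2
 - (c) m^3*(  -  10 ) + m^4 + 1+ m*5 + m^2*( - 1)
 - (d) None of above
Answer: b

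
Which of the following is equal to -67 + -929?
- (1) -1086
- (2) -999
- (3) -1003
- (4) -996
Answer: 4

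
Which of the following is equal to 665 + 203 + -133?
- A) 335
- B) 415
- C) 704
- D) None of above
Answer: D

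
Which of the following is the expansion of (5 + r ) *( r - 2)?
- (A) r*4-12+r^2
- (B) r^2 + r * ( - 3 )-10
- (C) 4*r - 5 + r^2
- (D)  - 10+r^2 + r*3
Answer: D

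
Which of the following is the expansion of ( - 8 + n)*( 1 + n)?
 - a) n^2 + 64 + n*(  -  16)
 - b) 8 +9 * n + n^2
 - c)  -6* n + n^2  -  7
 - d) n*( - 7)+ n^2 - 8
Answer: d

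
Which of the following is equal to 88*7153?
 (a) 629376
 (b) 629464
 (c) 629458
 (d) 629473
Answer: b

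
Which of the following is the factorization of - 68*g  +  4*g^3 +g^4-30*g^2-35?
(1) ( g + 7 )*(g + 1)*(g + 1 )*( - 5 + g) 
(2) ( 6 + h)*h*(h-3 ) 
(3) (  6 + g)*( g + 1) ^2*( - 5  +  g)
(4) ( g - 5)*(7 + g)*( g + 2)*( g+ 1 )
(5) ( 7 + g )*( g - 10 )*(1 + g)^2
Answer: 1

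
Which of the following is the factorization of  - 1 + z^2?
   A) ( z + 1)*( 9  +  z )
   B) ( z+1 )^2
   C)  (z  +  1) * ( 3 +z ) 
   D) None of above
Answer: D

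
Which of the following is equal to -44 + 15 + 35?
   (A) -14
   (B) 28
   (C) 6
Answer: C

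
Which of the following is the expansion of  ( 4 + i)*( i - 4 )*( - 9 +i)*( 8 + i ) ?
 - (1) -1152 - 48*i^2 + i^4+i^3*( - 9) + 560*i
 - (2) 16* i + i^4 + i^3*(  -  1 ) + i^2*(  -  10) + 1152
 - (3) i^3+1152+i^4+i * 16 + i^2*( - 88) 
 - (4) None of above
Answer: 4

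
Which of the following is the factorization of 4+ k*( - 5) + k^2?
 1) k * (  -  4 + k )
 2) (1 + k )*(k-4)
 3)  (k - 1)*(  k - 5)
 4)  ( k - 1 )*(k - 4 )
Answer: 4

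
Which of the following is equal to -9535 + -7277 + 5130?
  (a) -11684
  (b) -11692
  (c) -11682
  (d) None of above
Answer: c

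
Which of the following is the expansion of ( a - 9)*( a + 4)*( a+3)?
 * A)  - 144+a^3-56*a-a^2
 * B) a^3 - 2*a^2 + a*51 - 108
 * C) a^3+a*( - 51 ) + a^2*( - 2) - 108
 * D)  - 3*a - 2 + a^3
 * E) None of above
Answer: C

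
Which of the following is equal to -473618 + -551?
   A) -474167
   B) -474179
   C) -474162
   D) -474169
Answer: D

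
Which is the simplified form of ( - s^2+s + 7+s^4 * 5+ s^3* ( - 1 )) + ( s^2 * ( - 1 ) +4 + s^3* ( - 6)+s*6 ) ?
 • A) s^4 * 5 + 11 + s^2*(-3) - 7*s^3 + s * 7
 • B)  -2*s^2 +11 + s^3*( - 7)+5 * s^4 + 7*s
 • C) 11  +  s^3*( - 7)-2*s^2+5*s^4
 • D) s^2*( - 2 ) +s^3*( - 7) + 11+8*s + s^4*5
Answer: B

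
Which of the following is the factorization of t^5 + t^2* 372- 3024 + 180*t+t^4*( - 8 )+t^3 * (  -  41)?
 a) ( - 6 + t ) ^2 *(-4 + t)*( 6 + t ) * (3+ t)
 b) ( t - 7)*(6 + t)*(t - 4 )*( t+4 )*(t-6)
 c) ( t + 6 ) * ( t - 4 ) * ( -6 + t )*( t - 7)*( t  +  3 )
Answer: c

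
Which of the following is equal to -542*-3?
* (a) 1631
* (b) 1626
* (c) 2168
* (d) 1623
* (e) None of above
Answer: b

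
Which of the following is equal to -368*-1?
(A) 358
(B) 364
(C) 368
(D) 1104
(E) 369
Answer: C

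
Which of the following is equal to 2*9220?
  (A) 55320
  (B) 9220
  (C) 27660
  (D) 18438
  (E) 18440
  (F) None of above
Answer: E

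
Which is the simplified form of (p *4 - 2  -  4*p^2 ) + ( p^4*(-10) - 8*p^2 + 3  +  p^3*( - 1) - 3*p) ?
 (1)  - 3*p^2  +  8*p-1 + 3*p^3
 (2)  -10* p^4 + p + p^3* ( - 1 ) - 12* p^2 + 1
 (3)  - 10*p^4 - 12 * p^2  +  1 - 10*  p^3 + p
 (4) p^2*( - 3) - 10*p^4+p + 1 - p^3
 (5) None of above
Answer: 2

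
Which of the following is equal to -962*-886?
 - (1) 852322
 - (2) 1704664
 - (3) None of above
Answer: 3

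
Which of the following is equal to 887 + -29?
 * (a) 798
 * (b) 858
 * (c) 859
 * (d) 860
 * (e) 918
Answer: b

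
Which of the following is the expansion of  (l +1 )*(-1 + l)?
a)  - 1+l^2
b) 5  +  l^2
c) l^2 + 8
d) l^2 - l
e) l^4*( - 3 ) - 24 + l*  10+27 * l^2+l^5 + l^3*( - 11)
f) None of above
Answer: a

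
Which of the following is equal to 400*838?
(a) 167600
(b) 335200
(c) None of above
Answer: b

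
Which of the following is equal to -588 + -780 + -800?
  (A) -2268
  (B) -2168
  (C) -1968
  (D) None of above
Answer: B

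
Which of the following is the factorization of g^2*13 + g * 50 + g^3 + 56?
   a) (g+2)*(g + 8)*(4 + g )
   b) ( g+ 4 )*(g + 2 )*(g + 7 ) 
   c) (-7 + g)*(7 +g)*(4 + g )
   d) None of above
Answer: b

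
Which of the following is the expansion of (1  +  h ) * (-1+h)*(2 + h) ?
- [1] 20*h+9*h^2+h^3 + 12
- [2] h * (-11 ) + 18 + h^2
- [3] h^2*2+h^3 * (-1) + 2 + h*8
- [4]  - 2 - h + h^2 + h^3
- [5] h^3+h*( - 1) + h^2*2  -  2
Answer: 5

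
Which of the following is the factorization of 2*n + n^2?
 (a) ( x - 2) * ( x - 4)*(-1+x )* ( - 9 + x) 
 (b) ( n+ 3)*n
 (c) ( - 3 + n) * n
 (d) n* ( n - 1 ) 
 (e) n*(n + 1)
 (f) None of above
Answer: f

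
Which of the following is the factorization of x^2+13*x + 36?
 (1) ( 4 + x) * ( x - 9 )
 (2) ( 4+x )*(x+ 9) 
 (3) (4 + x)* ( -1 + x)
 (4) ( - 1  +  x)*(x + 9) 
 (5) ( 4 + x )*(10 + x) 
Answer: 2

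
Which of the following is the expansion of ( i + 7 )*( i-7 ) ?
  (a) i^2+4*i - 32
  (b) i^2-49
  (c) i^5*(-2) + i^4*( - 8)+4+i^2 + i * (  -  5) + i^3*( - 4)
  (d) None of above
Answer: b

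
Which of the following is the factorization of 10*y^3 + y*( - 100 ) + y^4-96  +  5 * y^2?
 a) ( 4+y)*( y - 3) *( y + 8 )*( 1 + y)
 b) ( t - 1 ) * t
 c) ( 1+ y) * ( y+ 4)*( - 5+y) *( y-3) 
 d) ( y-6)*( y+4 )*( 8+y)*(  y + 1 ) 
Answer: a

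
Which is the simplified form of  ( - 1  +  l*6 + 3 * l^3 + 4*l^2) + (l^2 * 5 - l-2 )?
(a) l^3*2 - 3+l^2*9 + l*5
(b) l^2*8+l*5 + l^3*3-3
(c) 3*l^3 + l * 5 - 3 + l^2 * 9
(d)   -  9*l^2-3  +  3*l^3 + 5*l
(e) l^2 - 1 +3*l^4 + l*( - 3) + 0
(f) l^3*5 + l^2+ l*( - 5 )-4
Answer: c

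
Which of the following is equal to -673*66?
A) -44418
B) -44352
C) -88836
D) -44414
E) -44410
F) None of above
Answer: A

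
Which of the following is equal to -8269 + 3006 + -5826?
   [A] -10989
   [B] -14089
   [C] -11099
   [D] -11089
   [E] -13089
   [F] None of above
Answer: D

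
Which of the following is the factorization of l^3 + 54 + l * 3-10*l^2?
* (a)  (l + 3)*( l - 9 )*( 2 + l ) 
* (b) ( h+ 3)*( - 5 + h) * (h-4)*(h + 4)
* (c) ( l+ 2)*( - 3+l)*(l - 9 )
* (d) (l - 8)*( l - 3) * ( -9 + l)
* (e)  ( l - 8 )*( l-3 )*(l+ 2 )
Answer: c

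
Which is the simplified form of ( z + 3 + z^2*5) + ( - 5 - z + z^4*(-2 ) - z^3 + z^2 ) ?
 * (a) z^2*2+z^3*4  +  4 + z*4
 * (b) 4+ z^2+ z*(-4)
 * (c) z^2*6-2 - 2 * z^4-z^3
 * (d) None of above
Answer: c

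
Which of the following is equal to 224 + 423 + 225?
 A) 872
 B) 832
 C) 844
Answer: A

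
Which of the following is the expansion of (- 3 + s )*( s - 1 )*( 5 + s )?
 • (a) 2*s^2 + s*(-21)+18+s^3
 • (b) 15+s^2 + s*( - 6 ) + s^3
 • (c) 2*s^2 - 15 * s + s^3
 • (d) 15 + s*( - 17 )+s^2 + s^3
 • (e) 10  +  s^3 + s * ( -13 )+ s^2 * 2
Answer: d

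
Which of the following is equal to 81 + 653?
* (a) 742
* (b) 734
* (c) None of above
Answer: b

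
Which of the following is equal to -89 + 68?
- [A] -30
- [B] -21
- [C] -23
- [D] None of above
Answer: B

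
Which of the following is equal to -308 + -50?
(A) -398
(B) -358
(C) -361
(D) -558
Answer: B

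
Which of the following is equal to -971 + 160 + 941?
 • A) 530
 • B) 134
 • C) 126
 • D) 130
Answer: D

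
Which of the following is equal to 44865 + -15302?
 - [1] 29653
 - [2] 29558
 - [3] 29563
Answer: 3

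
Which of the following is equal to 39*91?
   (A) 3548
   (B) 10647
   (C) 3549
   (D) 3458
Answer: C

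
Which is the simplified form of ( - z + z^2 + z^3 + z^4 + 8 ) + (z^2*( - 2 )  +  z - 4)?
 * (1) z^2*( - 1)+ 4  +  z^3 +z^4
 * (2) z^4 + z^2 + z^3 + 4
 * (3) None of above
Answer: 1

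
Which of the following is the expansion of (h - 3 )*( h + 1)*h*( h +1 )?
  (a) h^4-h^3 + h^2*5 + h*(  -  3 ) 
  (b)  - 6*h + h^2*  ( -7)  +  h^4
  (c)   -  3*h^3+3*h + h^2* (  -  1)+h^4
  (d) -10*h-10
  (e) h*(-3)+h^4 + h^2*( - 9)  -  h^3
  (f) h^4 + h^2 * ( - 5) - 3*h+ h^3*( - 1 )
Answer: f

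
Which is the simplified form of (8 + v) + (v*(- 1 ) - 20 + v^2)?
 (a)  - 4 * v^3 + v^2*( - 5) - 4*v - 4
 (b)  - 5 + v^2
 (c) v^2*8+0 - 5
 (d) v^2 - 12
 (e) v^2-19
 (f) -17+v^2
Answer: d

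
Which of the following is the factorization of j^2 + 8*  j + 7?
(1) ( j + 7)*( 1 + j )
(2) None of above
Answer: 1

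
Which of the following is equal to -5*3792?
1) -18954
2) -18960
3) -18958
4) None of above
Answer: 2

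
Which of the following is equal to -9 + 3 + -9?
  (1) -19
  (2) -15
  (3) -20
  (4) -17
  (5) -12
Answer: 2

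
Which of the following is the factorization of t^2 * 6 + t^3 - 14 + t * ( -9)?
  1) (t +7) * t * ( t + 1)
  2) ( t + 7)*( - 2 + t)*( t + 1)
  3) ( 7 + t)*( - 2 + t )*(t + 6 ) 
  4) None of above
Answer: 2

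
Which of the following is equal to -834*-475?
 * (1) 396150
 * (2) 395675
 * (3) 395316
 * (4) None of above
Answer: 1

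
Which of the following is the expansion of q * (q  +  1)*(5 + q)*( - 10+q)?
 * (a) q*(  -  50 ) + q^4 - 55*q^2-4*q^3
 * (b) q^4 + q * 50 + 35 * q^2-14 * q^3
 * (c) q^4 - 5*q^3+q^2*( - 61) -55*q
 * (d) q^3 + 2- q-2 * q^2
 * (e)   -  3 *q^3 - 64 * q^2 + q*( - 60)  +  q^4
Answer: a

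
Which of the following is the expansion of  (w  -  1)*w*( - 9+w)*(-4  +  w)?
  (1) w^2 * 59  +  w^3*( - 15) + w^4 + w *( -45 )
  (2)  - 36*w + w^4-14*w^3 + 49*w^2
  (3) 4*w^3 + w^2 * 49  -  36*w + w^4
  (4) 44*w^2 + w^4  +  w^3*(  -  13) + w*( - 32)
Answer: 2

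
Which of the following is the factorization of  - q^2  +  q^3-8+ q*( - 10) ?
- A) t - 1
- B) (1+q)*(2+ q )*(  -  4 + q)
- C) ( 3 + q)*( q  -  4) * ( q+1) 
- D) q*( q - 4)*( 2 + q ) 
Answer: B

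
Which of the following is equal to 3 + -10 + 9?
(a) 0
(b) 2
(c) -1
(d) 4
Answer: b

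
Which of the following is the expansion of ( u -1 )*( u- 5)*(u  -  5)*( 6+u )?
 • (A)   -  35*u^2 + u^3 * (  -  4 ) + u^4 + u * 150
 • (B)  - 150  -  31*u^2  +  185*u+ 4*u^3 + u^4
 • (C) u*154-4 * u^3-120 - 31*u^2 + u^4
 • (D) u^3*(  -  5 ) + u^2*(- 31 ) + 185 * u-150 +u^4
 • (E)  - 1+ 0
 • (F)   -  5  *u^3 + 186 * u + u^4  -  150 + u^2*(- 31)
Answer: D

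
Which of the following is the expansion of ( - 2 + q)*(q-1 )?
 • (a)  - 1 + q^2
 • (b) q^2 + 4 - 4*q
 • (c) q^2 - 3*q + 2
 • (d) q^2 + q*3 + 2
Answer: c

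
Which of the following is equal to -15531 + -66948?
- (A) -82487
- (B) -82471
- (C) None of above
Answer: C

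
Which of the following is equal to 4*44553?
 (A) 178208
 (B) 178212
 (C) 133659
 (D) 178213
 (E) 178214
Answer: B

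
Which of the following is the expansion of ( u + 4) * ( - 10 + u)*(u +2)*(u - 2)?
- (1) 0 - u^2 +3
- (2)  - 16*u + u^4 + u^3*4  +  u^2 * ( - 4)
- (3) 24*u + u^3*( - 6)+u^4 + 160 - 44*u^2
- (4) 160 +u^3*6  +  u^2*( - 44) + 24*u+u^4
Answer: 3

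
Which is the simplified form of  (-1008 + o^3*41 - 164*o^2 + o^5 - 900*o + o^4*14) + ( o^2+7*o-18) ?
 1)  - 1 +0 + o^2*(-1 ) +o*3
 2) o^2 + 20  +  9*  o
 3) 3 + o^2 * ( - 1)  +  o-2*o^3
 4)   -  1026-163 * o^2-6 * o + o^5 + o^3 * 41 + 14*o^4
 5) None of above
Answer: 5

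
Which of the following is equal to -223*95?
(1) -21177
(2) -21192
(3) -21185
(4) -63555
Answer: 3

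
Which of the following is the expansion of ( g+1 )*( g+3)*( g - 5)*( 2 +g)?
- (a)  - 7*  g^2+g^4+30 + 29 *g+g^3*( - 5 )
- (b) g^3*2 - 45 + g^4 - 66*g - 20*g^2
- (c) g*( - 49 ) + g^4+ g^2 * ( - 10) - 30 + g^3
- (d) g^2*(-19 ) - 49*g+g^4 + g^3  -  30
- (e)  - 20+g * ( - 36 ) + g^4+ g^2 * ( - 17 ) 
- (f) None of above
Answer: d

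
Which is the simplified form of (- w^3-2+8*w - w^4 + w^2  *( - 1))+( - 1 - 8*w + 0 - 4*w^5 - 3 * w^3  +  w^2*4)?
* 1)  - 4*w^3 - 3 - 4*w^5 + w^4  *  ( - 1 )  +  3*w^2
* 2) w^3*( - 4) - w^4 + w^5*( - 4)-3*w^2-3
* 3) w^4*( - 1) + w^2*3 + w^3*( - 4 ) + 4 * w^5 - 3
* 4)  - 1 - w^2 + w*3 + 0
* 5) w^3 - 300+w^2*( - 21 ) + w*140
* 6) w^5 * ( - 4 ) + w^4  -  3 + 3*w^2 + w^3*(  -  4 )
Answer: 1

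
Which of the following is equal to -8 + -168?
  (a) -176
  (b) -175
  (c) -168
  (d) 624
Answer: a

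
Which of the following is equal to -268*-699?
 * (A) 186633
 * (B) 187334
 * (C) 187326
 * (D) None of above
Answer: D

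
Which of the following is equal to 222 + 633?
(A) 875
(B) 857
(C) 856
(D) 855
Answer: D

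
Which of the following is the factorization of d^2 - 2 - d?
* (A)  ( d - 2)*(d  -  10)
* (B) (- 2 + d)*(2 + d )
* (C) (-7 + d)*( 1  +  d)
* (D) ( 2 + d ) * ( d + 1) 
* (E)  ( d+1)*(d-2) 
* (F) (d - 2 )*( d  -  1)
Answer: E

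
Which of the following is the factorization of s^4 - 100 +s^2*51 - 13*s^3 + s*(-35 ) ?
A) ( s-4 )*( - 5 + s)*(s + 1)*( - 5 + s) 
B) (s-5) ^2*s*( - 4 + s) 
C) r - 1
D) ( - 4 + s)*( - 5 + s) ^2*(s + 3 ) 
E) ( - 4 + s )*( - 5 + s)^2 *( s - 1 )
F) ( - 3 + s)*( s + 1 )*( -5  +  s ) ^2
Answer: A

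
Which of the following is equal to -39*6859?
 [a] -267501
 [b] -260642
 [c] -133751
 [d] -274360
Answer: a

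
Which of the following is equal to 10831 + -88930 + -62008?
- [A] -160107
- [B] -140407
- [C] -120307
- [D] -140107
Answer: D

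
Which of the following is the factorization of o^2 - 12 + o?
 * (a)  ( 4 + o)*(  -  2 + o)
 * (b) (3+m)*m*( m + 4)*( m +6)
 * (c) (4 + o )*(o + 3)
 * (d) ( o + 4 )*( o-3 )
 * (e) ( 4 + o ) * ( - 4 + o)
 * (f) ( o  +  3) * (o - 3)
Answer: d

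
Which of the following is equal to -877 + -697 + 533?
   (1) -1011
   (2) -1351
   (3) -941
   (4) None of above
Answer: 4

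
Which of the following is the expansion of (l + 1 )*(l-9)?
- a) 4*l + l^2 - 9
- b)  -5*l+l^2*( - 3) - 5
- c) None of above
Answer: c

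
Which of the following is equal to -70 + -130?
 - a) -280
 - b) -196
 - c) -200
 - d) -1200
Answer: c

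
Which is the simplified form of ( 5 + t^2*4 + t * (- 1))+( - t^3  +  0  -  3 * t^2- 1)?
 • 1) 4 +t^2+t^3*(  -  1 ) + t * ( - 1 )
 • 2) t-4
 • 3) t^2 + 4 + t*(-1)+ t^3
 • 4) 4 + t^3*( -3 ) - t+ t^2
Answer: 1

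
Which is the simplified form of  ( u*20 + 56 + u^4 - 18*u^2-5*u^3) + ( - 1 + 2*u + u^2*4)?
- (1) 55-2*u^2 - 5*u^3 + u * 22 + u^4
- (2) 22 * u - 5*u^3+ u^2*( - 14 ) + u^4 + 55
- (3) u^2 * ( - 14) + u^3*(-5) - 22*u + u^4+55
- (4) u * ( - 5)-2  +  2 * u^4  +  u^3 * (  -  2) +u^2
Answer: 2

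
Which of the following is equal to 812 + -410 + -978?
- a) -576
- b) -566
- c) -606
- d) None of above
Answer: a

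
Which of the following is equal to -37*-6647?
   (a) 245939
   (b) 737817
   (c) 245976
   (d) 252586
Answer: a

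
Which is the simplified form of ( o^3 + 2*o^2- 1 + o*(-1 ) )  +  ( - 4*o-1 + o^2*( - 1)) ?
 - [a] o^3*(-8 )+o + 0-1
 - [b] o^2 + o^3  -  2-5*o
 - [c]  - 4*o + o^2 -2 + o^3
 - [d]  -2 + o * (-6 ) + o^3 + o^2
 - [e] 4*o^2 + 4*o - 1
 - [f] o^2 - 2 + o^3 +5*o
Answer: b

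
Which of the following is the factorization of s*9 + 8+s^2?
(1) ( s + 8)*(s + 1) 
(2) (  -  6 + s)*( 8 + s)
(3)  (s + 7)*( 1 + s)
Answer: 1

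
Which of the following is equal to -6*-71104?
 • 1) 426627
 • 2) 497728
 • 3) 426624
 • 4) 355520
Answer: 3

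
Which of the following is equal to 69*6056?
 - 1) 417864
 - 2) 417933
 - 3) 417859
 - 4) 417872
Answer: 1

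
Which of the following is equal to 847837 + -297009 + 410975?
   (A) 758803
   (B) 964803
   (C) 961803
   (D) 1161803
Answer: C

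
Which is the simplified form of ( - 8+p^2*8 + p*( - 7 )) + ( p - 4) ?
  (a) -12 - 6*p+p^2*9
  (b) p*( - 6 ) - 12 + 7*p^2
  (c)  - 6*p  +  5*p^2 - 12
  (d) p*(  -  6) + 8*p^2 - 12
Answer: d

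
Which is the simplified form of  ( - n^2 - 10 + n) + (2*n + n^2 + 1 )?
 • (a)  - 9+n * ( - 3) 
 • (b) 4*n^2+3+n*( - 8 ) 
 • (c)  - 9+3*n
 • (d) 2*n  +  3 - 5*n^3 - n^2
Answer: c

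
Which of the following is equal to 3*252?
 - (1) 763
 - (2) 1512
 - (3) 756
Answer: 3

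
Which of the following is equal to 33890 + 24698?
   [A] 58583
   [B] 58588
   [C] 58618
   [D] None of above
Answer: B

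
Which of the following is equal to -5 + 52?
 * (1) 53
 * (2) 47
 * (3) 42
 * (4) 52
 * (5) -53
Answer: 2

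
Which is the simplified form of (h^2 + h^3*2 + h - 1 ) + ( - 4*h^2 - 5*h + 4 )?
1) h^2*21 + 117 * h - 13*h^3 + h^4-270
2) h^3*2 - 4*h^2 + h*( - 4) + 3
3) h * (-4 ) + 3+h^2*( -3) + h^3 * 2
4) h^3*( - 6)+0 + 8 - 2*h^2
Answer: 3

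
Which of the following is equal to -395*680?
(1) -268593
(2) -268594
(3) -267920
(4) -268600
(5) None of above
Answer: 4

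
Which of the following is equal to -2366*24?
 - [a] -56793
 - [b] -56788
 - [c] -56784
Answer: c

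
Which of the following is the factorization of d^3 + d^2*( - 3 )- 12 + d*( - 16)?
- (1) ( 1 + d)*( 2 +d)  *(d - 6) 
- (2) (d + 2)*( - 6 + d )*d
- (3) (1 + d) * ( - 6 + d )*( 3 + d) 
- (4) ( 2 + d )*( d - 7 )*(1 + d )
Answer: 1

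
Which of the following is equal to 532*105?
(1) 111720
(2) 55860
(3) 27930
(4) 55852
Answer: 2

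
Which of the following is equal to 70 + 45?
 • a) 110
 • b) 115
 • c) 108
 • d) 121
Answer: b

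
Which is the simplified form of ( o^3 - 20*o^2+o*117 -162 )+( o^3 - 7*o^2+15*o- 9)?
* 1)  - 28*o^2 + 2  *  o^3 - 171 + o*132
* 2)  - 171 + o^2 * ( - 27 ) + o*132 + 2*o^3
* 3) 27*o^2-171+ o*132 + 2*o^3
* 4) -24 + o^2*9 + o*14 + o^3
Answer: 2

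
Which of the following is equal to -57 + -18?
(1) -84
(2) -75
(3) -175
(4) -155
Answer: 2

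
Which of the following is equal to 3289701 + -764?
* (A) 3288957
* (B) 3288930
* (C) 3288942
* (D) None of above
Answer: D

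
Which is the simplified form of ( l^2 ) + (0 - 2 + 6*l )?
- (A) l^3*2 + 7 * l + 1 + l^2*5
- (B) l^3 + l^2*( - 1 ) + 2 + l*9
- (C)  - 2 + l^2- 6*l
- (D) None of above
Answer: D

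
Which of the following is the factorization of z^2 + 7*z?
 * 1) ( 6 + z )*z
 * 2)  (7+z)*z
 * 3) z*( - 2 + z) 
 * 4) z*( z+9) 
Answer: 2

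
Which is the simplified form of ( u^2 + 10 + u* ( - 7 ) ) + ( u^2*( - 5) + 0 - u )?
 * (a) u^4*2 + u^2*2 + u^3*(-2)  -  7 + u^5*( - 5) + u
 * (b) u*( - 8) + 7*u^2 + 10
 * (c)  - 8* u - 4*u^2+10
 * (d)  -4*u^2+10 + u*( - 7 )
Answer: c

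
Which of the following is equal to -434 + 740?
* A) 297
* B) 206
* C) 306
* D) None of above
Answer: C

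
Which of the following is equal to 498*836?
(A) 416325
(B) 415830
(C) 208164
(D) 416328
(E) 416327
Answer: D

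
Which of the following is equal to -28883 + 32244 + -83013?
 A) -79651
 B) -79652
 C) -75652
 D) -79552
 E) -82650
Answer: B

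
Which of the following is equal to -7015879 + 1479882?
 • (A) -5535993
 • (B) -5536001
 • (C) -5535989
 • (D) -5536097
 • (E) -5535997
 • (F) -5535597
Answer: E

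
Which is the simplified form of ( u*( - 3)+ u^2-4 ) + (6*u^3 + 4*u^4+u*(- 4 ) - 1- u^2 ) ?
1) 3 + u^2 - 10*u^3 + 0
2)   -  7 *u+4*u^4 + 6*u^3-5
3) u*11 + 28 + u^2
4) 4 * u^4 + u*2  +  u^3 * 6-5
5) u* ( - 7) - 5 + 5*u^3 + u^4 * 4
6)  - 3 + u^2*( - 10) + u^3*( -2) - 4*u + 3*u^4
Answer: 2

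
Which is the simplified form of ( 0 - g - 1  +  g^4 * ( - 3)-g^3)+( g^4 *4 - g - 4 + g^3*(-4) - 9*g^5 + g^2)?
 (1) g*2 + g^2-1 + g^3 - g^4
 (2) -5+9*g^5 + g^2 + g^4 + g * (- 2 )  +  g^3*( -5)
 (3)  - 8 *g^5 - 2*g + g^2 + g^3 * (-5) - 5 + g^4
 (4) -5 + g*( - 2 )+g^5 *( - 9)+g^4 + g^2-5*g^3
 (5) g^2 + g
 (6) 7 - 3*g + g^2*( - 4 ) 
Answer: 4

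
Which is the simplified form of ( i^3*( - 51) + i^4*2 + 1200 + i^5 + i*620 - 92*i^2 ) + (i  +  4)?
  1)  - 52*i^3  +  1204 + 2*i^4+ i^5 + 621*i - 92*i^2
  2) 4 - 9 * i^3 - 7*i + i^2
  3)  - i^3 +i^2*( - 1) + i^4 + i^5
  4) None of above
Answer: 4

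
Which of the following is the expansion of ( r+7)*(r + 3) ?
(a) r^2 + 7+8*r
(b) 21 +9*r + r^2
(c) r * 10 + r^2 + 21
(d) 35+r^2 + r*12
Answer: c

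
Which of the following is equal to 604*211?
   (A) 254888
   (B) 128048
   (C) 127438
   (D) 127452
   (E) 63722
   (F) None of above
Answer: F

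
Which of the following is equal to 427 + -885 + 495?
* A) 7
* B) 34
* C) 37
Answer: C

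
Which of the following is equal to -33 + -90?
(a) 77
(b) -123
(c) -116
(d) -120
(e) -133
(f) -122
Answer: b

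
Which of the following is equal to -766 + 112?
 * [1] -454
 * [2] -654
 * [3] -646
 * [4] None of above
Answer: 2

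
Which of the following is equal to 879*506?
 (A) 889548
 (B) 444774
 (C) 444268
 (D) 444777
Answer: B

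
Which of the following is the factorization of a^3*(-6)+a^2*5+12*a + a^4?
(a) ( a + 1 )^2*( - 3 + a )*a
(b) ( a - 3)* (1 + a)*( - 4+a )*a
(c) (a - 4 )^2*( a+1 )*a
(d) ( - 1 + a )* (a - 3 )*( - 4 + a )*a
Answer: b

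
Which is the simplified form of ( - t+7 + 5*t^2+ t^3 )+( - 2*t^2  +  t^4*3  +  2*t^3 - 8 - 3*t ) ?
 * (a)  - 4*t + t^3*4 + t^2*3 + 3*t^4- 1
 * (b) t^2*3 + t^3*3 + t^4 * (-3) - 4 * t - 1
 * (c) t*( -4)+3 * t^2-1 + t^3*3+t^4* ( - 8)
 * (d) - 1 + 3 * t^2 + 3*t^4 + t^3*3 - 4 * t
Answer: d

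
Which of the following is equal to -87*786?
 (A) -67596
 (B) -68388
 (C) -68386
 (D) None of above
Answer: D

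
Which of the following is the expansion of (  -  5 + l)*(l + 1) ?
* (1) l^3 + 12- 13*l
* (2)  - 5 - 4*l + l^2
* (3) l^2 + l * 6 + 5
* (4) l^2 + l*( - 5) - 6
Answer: 2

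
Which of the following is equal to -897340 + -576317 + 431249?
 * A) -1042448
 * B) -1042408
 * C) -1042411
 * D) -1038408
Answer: B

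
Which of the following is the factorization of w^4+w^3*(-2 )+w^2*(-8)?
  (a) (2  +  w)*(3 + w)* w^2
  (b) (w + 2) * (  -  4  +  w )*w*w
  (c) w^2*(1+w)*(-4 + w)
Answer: b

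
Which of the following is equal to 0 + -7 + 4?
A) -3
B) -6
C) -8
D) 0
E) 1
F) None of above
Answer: A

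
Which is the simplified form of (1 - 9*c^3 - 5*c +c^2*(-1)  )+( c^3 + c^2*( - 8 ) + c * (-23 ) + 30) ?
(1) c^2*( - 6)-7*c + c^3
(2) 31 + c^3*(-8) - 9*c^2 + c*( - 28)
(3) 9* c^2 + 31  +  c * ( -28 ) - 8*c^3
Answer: 2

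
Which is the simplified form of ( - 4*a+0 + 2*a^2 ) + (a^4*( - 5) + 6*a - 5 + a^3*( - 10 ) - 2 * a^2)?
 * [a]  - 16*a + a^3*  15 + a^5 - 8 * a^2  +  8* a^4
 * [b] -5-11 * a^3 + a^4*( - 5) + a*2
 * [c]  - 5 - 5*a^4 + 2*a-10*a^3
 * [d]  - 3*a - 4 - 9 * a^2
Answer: c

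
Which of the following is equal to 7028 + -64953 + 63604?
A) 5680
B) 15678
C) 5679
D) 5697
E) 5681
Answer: C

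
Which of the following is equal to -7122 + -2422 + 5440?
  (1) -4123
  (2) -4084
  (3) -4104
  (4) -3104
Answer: 3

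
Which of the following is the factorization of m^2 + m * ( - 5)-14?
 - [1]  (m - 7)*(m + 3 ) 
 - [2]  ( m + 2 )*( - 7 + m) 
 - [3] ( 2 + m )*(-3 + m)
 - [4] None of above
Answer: 2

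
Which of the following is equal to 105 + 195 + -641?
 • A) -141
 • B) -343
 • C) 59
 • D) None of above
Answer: D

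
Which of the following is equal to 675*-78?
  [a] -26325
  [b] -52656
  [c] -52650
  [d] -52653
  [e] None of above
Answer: c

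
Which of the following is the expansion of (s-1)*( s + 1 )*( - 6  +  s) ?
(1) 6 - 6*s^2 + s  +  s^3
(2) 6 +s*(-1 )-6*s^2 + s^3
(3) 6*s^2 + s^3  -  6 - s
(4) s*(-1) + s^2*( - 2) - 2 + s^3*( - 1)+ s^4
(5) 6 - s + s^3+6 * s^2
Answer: 2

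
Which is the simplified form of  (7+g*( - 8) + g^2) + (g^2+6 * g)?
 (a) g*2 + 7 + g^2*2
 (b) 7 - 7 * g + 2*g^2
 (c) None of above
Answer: c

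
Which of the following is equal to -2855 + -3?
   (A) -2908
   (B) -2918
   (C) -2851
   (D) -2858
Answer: D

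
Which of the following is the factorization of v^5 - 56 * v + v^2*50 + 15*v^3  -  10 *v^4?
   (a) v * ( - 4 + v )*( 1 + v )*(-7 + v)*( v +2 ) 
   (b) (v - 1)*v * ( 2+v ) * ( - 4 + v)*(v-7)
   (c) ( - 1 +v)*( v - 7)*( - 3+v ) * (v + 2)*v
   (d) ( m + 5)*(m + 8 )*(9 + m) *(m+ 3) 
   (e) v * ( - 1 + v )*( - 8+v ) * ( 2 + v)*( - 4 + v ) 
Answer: b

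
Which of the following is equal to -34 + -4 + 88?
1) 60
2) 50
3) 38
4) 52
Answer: 2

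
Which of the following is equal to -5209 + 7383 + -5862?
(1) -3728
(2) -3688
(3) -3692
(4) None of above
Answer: 2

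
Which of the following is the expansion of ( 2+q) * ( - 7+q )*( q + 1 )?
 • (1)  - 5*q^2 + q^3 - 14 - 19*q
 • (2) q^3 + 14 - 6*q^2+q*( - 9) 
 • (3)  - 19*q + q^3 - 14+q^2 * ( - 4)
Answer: 3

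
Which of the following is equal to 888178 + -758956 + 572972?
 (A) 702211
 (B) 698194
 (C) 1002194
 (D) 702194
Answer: D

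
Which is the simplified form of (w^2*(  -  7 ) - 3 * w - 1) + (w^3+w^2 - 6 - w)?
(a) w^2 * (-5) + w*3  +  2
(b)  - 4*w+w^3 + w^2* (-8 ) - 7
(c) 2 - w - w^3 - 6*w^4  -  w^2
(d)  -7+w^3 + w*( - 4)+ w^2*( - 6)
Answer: d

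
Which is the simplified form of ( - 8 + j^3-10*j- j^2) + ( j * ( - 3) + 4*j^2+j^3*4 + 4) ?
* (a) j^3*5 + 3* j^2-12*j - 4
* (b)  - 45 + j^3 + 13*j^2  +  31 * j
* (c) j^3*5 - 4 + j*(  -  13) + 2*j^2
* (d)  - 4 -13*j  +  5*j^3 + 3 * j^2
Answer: d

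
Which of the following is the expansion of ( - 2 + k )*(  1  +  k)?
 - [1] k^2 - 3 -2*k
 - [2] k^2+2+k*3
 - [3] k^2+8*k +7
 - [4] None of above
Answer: 4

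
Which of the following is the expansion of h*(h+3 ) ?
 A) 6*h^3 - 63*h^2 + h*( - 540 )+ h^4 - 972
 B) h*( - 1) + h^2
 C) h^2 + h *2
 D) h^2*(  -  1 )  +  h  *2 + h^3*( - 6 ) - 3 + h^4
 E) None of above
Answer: E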